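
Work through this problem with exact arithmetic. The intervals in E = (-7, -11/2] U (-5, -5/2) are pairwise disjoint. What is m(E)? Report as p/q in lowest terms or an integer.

For pairwise disjoint intervals, m(union_i I_i) = sum_i m(I_i),
and m is invariant under swapping open/closed endpoints (single points have measure 0).
So m(E) = sum_i (b_i - a_i).
  I_1 has length -11/2 - (-7) = 3/2.
  I_2 has length -5/2 - (-5) = 5/2.
Summing:
  m(E) = 3/2 + 5/2 = 4.

4


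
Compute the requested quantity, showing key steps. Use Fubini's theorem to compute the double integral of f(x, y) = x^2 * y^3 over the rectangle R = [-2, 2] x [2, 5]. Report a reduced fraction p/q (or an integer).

f(x, y) is a tensor product of a function of x and a function of y, and both factors are bounded continuous (hence Lebesgue integrable) on the rectangle, so Fubini's theorem applies:
  integral_R f d(m x m) = (integral_a1^b1 x^2 dx) * (integral_a2^b2 y^3 dy).
Inner integral in x: integral_{-2}^{2} x^2 dx = (2^3 - (-2)^3)/3
  = 16/3.
Inner integral in y: integral_{2}^{5} y^3 dy = (5^4 - 2^4)/4
  = 609/4.
Product: (16/3) * (609/4) = 812.

812


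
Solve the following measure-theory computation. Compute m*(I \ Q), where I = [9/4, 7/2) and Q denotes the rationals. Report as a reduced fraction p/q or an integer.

The interval I = [9/4, 7/2) has m(I) = 7/2 - 9/4 = 5/4 (endpoints are measure-zero, so open/closed/half-open agree). Write I = (I cap Q) u (I \ Q). The rationals in I are countable, so m*(I cap Q) = 0 (cover each rational by intervals whose total length is arbitrarily small). By countable subadditivity m*(I) <= m*(I cap Q) + m*(I \ Q), hence m*(I \ Q) >= m(I) = 5/4. The reverse inequality m*(I \ Q) <= m*(I) = 5/4 is trivial since (I \ Q) is a subset of I. Therefore m*(I \ Q) = 5/4.

5/4


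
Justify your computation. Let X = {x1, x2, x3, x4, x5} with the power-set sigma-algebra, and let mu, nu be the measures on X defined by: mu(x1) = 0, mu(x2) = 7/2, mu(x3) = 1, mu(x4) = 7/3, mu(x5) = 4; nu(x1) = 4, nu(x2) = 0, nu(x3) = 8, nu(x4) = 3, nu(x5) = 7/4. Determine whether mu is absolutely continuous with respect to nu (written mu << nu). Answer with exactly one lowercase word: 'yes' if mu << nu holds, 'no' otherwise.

mu << nu means: every nu-null measurable set is also mu-null; equivalently, for every atom x, if nu({x}) = 0 then mu({x}) = 0.
Checking each atom:
  x1: nu = 4 > 0 -> no constraint.
  x2: nu = 0, mu = 7/2 > 0 -> violates mu << nu.
  x3: nu = 8 > 0 -> no constraint.
  x4: nu = 3 > 0 -> no constraint.
  x5: nu = 7/4 > 0 -> no constraint.
The atom(s) x2 violate the condition (nu = 0 but mu > 0). Therefore mu is NOT absolutely continuous w.r.t. nu.

no


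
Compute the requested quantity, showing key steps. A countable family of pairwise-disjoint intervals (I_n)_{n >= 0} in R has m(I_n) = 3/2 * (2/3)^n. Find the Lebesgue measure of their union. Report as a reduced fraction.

By countable additivity of the Lebesgue measure on pairwise disjoint measurable sets,
  m(union_{n >= 0} I_n) = sum_{n >= 0} m(I_n) = sum_{n >= 0} a * r^n,
  with a = 3/2 and r = 2/3.
Since 0 < r = 2/3 < 1, the geometric series converges:
  sum_{n >= 0} a * r^n = a / (1 - r).
  = 3/2 / (1 - 2/3)
  = 3/2 / (1/3)
  = 9/2.

9/2


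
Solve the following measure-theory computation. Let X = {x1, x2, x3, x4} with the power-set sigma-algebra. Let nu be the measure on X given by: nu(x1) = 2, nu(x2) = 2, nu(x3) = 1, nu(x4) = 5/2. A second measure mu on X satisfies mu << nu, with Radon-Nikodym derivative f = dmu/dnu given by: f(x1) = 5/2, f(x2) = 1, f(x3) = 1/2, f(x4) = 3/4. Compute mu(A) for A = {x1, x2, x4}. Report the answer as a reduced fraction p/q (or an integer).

By the defining property of the Radon-Nikodym derivative, for every measurable set A,
  mu(A) = integral_A f dnu.
Since nu is a discrete measure concentrated on the atoms of X, the integral over A reduces to the sum
  mu(A) = sum_{x in A} f(x) * nu({x}).
Computing each term:
  x1: f(x1) * nu(x1) = 5/2 * 2 = 5.
  x2: f(x2) * nu(x2) = 1 * 2 = 2.
  x4: f(x4) * nu(x4) = 3/4 * 5/2 = 15/8.
Summing: mu(A) = 5 + 2 + 15/8 = 71/8.

71/8


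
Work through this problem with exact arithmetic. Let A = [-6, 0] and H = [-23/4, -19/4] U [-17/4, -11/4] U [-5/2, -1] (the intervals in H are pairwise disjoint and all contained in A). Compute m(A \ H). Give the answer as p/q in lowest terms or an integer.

The ambient interval has length m(A) = 0 - (-6) = 6.
Since the holes are disjoint and sit inside A, by finite additivity
  m(H) = sum_i (b_i - a_i), and m(A \ H) = m(A) - m(H).
Computing the hole measures:
  m(H_1) = -19/4 - (-23/4) = 1.
  m(H_2) = -11/4 - (-17/4) = 3/2.
  m(H_3) = -1 - (-5/2) = 3/2.
Summed: m(H) = 1 + 3/2 + 3/2 = 4.
So m(A \ H) = 6 - 4 = 2.

2


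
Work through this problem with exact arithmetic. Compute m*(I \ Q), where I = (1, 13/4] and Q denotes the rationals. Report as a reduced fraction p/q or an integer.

The interval I = (1, 13/4] has m(I) = 13/4 - 1 = 9/4 (endpoints are measure-zero, so open/closed/half-open agree). Write I = (I cap Q) u (I \ Q). The rationals in I are countable, so m*(I cap Q) = 0 (cover each rational by intervals whose total length is arbitrarily small). By countable subadditivity m*(I) <= m*(I cap Q) + m*(I \ Q), hence m*(I \ Q) >= m(I) = 9/4. The reverse inequality m*(I \ Q) <= m*(I) = 9/4 is trivial since (I \ Q) is a subset of I. Therefore m*(I \ Q) = 9/4.

9/4


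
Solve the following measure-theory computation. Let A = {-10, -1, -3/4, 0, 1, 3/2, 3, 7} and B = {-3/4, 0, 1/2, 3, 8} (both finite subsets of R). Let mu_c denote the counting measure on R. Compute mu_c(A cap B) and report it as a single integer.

Counting measure on a finite set equals cardinality. mu_c(A cap B) = |A cap B| (elements appearing in both).
Enumerating the elements of A that also lie in B gives 3 element(s).
So mu_c(A cap B) = 3.

3


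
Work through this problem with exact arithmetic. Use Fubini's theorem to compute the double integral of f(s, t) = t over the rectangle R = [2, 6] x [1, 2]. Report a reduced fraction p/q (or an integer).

f(s, t) is a tensor product of a function of s and a function of t, and both factors are bounded continuous (hence Lebesgue integrable) on the rectangle, so Fubini's theorem applies:
  integral_R f d(m x m) = (integral_a1^b1 1 ds) * (integral_a2^b2 t dt).
Inner integral in s: integral_{2}^{6} 1 ds = (6^1 - 2^1)/1
  = 4.
Inner integral in t: integral_{1}^{2} t dt = (2^2 - 1^2)/2
  = 3/2.
Product: (4) * (3/2) = 6.

6


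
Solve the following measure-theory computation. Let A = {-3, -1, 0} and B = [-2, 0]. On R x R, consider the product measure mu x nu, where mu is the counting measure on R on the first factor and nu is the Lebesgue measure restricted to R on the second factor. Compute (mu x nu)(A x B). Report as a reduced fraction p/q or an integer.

For a measurable rectangle A x B, the product measure satisfies
  (mu x nu)(A x B) = mu(A) * nu(B).
  mu(A) = 3.
  nu(B) = 2.
  (mu x nu)(A x B) = 3 * 2 = 6.

6


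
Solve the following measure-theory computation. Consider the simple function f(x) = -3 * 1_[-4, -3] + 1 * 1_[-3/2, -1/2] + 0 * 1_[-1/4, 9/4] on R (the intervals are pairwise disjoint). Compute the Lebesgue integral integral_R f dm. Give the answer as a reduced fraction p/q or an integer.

For a simple function f = sum_i c_i * 1_{A_i} with disjoint A_i,
  integral f dm = sum_i c_i * m(A_i).
Lengths of the A_i:
  m(A_1) = -3 - (-4) = 1.
  m(A_2) = -1/2 - (-3/2) = 1.
  m(A_3) = 9/4 - (-1/4) = 5/2.
Contributions c_i * m(A_i):
  (-3) * (1) = -3.
  (1) * (1) = 1.
  (0) * (5/2) = 0.
Total: -3 + 1 + 0 = -2.

-2


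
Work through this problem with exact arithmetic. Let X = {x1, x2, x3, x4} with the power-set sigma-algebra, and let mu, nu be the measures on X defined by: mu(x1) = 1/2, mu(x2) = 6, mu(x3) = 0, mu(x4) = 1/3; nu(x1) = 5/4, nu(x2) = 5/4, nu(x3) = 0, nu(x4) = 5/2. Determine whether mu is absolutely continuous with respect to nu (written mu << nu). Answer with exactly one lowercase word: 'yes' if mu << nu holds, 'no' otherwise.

mu << nu means: every nu-null measurable set is also mu-null; equivalently, for every atom x, if nu({x}) = 0 then mu({x}) = 0.
Checking each atom:
  x1: nu = 5/4 > 0 -> no constraint.
  x2: nu = 5/4 > 0 -> no constraint.
  x3: nu = 0, mu = 0 -> consistent with mu << nu.
  x4: nu = 5/2 > 0 -> no constraint.
No atom violates the condition. Therefore mu << nu.

yes


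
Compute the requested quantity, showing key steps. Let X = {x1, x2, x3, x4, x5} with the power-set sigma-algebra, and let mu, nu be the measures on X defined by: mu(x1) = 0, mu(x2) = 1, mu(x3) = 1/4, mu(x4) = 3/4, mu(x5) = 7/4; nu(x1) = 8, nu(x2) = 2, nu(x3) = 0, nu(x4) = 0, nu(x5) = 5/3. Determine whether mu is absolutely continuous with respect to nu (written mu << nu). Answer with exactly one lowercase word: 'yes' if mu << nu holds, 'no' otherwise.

mu << nu means: every nu-null measurable set is also mu-null; equivalently, for every atom x, if nu({x}) = 0 then mu({x}) = 0.
Checking each atom:
  x1: nu = 8 > 0 -> no constraint.
  x2: nu = 2 > 0 -> no constraint.
  x3: nu = 0, mu = 1/4 > 0 -> violates mu << nu.
  x4: nu = 0, mu = 3/4 > 0 -> violates mu << nu.
  x5: nu = 5/3 > 0 -> no constraint.
The atom(s) x3, x4 violate the condition (nu = 0 but mu > 0). Therefore mu is NOT absolutely continuous w.r.t. nu.

no


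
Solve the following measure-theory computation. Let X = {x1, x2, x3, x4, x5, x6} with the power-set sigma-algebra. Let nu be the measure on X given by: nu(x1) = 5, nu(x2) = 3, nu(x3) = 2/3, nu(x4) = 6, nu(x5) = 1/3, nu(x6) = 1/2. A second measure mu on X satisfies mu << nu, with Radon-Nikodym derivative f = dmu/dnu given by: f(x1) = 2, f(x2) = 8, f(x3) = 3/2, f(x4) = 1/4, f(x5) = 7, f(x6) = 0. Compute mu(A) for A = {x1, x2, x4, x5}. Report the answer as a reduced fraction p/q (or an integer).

By the defining property of the Radon-Nikodym derivative, for every measurable set A,
  mu(A) = integral_A f dnu.
Since nu is a discrete measure concentrated on the atoms of X, the integral over A reduces to the sum
  mu(A) = sum_{x in A} f(x) * nu({x}).
Computing each term:
  x1: f(x1) * nu(x1) = 2 * 5 = 10.
  x2: f(x2) * nu(x2) = 8 * 3 = 24.
  x4: f(x4) * nu(x4) = 1/4 * 6 = 3/2.
  x5: f(x5) * nu(x5) = 7 * 1/3 = 7/3.
Summing: mu(A) = 10 + 24 + 3/2 + 7/3 = 227/6.

227/6


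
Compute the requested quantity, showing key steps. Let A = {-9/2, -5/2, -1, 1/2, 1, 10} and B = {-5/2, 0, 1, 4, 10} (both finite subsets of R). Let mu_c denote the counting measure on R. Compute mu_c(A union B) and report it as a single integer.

Counting measure on a finite set equals cardinality. By inclusion-exclusion, |A union B| = |A| + |B| - |A cap B|.
|A| = 6, |B| = 5, |A cap B| = 3.
So mu_c(A union B) = 6 + 5 - 3 = 8.

8


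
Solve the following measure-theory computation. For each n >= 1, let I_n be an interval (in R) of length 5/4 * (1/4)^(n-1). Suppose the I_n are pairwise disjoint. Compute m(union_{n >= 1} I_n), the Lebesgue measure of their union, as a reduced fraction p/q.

By countable additivity of the Lebesgue measure on pairwise disjoint measurable sets,
  m(union_{n >= 1} I_n) = sum_{n >= 1} m(I_n) = sum_{n >= 1} a * r^(n-1),
  with a = 5/4 and r = 1/4.
Since 0 < r = 1/4 < 1, the geometric series converges:
  sum_{n >= 1} a * r^(n-1) = a / (1 - r).
  = 5/4 / (1 - 1/4)
  = 5/4 / (3/4)
  = 5/3.

5/3


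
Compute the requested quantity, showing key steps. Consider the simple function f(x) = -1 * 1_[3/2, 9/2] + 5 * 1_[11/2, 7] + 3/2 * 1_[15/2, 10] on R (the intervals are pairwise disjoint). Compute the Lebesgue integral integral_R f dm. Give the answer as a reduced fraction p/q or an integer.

For a simple function f = sum_i c_i * 1_{A_i} with disjoint A_i,
  integral f dm = sum_i c_i * m(A_i).
Lengths of the A_i:
  m(A_1) = 9/2 - 3/2 = 3.
  m(A_2) = 7 - 11/2 = 3/2.
  m(A_3) = 10 - 15/2 = 5/2.
Contributions c_i * m(A_i):
  (-1) * (3) = -3.
  (5) * (3/2) = 15/2.
  (3/2) * (5/2) = 15/4.
Total: -3 + 15/2 + 15/4 = 33/4.

33/4


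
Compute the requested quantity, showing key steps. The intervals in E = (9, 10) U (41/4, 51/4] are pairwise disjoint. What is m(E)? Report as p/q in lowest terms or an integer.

For pairwise disjoint intervals, m(union_i I_i) = sum_i m(I_i),
and m is invariant under swapping open/closed endpoints (single points have measure 0).
So m(E) = sum_i (b_i - a_i).
  I_1 has length 10 - 9 = 1.
  I_2 has length 51/4 - 41/4 = 5/2.
Summing:
  m(E) = 1 + 5/2 = 7/2.

7/2


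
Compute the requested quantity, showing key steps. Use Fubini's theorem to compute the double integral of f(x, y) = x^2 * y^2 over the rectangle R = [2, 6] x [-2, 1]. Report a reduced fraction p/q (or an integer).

f(x, y) is a tensor product of a function of x and a function of y, and both factors are bounded continuous (hence Lebesgue integrable) on the rectangle, so Fubini's theorem applies:
  integral_R f d(m x m) = (integral_a1^b1 x^2 dx) * (integral_a2^b2 y^2 dy).
Inner integral in x: integral_{2}^{6} x^2 dx = (6^3 - 2^3)/3
  = 208/3.
Inner integral in y: integral_{-2}^{1} y^2 dy = (1^3 - (-2)^3)/3
  = 3.
Product: (208/3) * (3) = 208.

208


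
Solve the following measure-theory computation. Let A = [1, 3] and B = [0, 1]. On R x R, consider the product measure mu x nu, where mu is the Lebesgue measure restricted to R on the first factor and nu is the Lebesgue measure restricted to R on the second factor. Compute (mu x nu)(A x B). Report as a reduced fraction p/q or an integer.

For a measurable rectangle A x B, the product measure satisfies
  (mu x nu)(A x B) = mu(A) * nu(B).
  mu(A) = 2.
  nu(B) = 1.
  (mu x nu)(A x B) = 2 * 1 = 2.

2


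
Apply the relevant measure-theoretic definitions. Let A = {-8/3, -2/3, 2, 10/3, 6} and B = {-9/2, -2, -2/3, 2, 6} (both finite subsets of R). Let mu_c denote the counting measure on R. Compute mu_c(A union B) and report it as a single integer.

Counting measure on a finite set equals cardinality. By inclusion-exclusion, |A union B| = |A| + |B| - |A cap B|.
|A| = 5, |B| = 5, |A cap B| = 3.
So mu_c(A union B) = 5 + 5 - 3 = 7.

7


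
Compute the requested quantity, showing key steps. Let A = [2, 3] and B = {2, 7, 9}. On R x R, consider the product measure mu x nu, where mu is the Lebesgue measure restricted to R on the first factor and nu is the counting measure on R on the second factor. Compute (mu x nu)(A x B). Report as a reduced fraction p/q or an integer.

For a measurable rectangle A x B, the product measure satisfies
  (mu x nu)(A x B) = mu(A) * nu(B).
  mu(A) = 1.
  nu(B) = 3.
  (mu x nu)(A x B) = 1 * 3 = 3.

3


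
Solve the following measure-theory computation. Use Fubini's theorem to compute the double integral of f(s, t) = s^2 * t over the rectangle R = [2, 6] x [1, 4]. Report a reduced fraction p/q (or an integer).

f(s, t) is a tensor product of a function of s and a function of t, and both factors are bounded continuous (hence Lebesgue integrable) on the rectangle, so Fubini's theorem applies:
  integral_R f d(m x m) = (integral_a1^b1 s^2 ds) * (integral_a2^b2 t dt).
Inner integral in s: integral_{2}^{6} s^2 ds = (6^3 - 2^3)/3
  = 208/3.
Inner integral in t: integral_{1}^{4} t dt = (4^2 - 1^2)/2
  = 15/2.
Product: (208/3) * (15/2) = 520.

520


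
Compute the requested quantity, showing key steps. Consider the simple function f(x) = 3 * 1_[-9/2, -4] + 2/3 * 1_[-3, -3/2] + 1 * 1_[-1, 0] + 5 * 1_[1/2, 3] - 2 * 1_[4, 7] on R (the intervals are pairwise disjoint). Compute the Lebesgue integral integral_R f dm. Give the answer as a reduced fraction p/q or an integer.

For a simple function f = sum_i c_i * 1_{A_i} with disjoint A_i,
  integral f dm = sum_i c_i * m(A_i).
Lengths of the A_i:
  m(A_1) = -4 - (-9/2) = 1/2.
  m(A_2) = -3/2 - (-3) = 3/2.
  m(A_3) = 0 - (-1) = 1.
  m(A_4) = 3 - 1/2 = 5/2.
  m(A_5) = 7 - 4 = 3.
Contributions c_i * m(A_i):
  (3) * (1/2) = 3/2.
  (2/3) * (3/2) = 1.
  (1) * (1) = 1.
  (5) * (5/2) = 25/2.
  (-2) * (3) = -6.
Total: 3/2 + 1 + 1 + 25/2 - 6 = 10.

10


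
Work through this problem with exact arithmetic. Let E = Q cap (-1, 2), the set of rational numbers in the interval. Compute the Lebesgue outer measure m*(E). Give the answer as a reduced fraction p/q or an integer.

Q cap (-1, 2) is countable; list its elements as q_1, q_2, ... . Fix eps > 0 and cover the k-th point by an interval of length eps * 2^(-k). The cover has total length eps * sum_{k>=1} 2^(-k) = eps, so by definition of outer measure m*(Q cap (-1, 2)) <= eps. Since eps was arbitrary and m* >= 0, the outer measure is 0.

0


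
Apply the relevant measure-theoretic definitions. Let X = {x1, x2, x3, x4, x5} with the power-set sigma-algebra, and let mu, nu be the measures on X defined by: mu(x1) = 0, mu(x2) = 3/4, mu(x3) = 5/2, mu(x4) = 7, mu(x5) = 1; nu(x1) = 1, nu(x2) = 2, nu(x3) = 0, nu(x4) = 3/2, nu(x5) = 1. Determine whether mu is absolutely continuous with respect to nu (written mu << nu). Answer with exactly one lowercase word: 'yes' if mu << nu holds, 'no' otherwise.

mu << nu means: every nu-null measurable set is also mu-null; equivalently, for every atom x, if nu({x}) = 0 then mu({x}) = 0.
Checking each atom:
  x1: nu = 1 > 0 -> no constraint.
  x2: nu = 2 > 0 -> no constraint.
  x3: nu = 0, mu = 5/2 > 0 -> violates mu << nu.
  x4: nu = 3/2 > 0 -> no constraint.
  x5: nu = 1 > 0 -> no constraint.
The atom(s) x3 violate the condition (nu = 0 but mu > 0). Therefore mu is NOT absolutely continuous w.r.t. nu.

no


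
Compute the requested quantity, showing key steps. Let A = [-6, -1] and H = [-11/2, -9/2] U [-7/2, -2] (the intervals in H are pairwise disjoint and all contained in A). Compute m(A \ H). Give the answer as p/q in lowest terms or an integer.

The ambient interval has length m(A) = -1 - (-6) = 5.
Since the holes are disjoint and sit inside A, by finite additivity
  m(H) = sum_i (b_i - a_i), and m(A \ H) = m(A) - m(H).
Computing the hole measures:
  m(H_1) = -9/2 - (-11/2) = 1.
  m(H_2) = -2 - (-7/2) = 3/2.
Summed: m(H) = 1 + 3/2 = 5/2.
So m(A \ H) = 5 - 5/2 = 5/2.

5/2


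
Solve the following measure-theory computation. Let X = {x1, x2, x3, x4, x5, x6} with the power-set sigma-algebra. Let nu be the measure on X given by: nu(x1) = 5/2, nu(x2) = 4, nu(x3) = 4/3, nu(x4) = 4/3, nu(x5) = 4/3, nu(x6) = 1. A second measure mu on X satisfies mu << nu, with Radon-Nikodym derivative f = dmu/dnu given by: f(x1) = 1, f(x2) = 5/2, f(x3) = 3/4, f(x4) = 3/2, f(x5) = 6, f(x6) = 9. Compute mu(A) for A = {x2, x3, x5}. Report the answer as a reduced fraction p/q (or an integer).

By the defining property of the Radon-Nikodym derivative, for every measurable set A,
  mu(A) = integral_A f dnu.
Since nu is a discrete measure concentrated on the atoms of X, the integral over A reduces to the sum
  mu(A) = sum_{x in A} f(x) * nu({x}).
Computing each term:
  x2: f(x2) * nu(x2) = 5/2 * 4 = 10.
  x3: f(x3) * nu(x3) = 3/4 * 4/3 = 1.
  x5: f(x5) * nu(x5) = 6 * 4/3 = 8.
Summing: mu(A) = 10 + 1 + 8 = 19.

19


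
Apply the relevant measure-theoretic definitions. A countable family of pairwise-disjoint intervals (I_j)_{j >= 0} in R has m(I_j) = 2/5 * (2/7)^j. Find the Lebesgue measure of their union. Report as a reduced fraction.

By countable additivity of the Lebesgue measure on pairwise disjoint measurable sets,
  m(union_{j >= 0} I_j) = sum_{j >= 0} m(I_j) = sum_{j >= 0} a * r^j,
  with a = 2/5 and r = 2/7.
Since 0 < r = 2/7 < 1, the geometric series converges:
  sum_{j >= 0} a * r^j = a / (1 - r).
  = 2/5 / (1 - 2/7)
  = 2/5 / (5/7)
  = 14/25.

14/25


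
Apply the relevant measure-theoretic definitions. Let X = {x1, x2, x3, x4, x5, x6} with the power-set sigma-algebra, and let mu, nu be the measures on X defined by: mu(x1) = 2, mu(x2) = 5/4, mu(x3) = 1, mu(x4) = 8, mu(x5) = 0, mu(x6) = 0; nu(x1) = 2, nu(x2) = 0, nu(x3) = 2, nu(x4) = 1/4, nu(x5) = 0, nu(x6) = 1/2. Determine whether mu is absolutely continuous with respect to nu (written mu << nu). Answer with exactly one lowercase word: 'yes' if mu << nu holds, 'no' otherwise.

mu << nu means: every nu-null measurable set is also mu-null; equivalently, for every atom x, if nu({x}) = 0 then mu({x}) = 0.
Checking each atom:
  x1: nu = 2 > 0 -> no constraint.
  x2: nu = 0, mu = 5/4 > 0 -> violates mu << nu.
  x3: nu = 2 > 0 -> no constraint.
  x4: nu = 1/4 > 0 -> no constraint.
  x5: nu = 0, mu = 0 -> consistent with mu << nu.
  x6: nu = 1/2 > 0 -> no constraint.
The atom(s) x2 violate the condition (nu = 0 but mu > 0). Therefore mu is NOT absolutely continuous w.r.t. nu.

no


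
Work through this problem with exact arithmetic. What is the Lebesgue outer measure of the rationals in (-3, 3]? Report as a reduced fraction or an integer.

The set Q cap (-3, 3] is countable (a subset of the countable set Q). Lebesgue outer measure of any countable set is 0: each singleton {q} has m*({q}) = 0, and by countable subadditivity m*(union_k {q_k}) <= sum_k m*({q_k}) = sum_k 0 = 0. The reverse inequality m*(E) >= 0 is automatic. So m*(Q cap (-3, 3]) = 0.

0


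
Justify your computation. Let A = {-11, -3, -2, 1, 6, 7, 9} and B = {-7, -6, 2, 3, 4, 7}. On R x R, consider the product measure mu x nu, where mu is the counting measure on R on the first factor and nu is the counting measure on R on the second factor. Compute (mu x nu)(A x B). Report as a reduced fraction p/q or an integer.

For a measurable rectangle A x B, the product measure satisfies
  (mu x nu)(A x B) = mu(A) * nu(B).
  mu(A) = 7.
  nu(B) = 6.
  (mu x nu)(A x B) = 7 * 6 = 42.

42


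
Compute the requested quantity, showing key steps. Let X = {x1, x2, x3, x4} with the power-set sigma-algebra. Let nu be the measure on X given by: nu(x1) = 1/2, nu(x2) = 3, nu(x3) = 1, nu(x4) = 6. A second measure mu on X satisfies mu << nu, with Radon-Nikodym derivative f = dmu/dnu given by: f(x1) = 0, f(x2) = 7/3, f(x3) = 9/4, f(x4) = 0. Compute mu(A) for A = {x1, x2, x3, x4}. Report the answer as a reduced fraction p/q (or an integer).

By the defining property of the Radon-Nikodym derivative, for every measurable set A,
  mu(A) = integral_A f dnu.
Since nu is a discrete measure concentrated on the atoms of X, the integral over A reduces to the sum
  mu(A) = sum_{x in A} f(x) * nu({x}).
Computing each term:
  x1: f(x1) * nu(x1) = 0 * 1/2 = 0.
  x2: f(x2) * nu(x2) = 7/3 * 3 = 7.
  x3: f(x3) * nu(x3) = 9/4 * 1 = 9/4.
  x4: f(x4) * nu(x4) = 0 * 6 = 0.
Summing: mu(A) = 0 + 7 + 9/4 + 0 = 37/4.

37/4


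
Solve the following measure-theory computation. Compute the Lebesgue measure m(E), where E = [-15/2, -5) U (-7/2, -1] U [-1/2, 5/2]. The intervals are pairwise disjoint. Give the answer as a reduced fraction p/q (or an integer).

For pairwise disjoint intervals, m(union_i I_i) = sum_i m(I_i),
and m is invariant under swapping open/closed endpoints (single points have measure 0).
So m(E) = sum_i (b_i - a_i).
  I_1 has length -5 - (-15/2) = 5/2.
  I_2 has length -1 - (-7/2) = 5/2.
  I_3 has length 5/2 - (-1/2) = 3.
Summing:
  m(E) = 5/2 + 5/2 + 3 = 8.

8


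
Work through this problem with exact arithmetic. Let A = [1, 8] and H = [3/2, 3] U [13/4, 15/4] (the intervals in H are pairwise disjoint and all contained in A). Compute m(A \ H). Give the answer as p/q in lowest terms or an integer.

The ambient interval has length m(A) = 8 - 1 = 7.
Since the holes are disjoint and sit inside A, by finite additivity
  m(H) = sum_i (b_i - a_i), and m(A \ H) = m(A) - m(H).
Computing the hole measures:
  m(H_1) = 3 - 3/2 = 3/2.
  m(H_2) = 15/4 - 13/4 = 1/2.
Summed: m(H) = 3/2 + 1/2 = 2.
So m(A \ H) = 7 - 2 = 5.

5


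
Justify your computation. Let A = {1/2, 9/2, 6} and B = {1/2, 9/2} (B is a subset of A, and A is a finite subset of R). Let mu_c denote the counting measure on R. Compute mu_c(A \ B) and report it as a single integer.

Counting measure assigns mu_c(E) = |E| (number of elements) when E is finite. For B subset A, A \ B is the set of elements of A not in B, so |A \ B| = |A| - |B|.
|A| = 3, |B| = 2, so mu_c(A \ B) = 3 - 2 = 1.

1


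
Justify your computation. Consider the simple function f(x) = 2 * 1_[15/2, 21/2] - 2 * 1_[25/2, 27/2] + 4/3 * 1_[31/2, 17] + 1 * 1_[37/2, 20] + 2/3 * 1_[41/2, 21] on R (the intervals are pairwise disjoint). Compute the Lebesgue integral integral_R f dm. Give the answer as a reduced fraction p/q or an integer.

For a simple function f = sum_i c_i * 1_{A_i} with disjoint A_i,
  integral f dm = sum_i c_i * m(A_i).
Lengths of the A_i:
  m(A_1) = 21/2 - 15/2 = 3.
  m(A_2) = 27/2 - 25/2 = 1.
  m(A_3) = 17 - 31/2 = 3/2.
  m(A_4) = 20 - 37/2 = 3/2.
  m(A_5) = 21 - 41/2 = 1/2.
Contributions c_i * m(A_i):
  (2) * (3) = 6.
  (-2) * (1) = -2.
  (4/3) * (3/2) = 2.
  (1) * (3/2) = 3/2.
  (2/3) * (1/2) = 1/3.
Total: 6 - 2 + 2 + 3/2 + 1/3 = 47/6.

47/6


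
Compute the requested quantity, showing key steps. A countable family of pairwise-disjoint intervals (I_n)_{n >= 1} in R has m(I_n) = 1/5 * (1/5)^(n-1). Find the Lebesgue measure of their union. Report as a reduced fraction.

By countable additivity of the Lebesgue measure on pairwise disjoint measurable sets,
  m(union_{n >= 1} I_n) = sum_{n >= 1} m(I_n) = sum_{n >= 1} a * r^(n-1),
  with a = 1/5 and r = 1/5.
Since 0 < r = 1/5 < 1, the geometric series converges:
  sum_{n >= 1} a * r^(n-1) = a / (1 - r).
  = 1/5 / (1 - 1/5)
  = 1/5 / (4/5)
  = 1/4.

1/4


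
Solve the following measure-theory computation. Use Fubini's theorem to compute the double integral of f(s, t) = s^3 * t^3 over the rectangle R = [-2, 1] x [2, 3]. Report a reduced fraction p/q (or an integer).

f(s, t) is a tensor product of a function of s and a function of t, and both factors are bounded continuous (hence Lebesgue integrable) on the rectangle, so Fubini's theorem applies:
  integral_R f d(m x m) = (integral_a1^b1 s^3 ds) * (integral_a2^b2 t^3 dt).
Inner integral in s: integral_{-2}^{1} s^3 ds = (1^4 - (-2)^4)/4
  = -15/4.
Inner integral in t: integral_{2}^{3} t^3 dt = (3^4 - 2^4)/4
  = 65/4.
Product: (-15/4) * (65/4) = -975/16.

-975/16


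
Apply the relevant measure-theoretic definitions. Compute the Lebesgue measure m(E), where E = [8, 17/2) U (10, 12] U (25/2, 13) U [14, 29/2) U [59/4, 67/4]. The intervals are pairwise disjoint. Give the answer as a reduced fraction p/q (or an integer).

For pairwise disjoint intervals, m(union_i I_i) = sum_i m(I_i),
and m is invariant under swapping open/closed endpoints (single points have measure 0).
So m(E) = sum_i (b_i - a_i).
  I_1 has length 17/2 - 8 = 1/2.
  I_2 has length 12 - 10 = 2.
  I_3 has length 13 - 25/2 = 1/2.
  I_4 has length 29/2 - 14 = 1/2.
  I_5 has length 67/4 - 59/4 = 2.
Summing:
  m(E) = 1/2 + 2 + 1/2 + 1/2 + 2 = 11/2.

11/2


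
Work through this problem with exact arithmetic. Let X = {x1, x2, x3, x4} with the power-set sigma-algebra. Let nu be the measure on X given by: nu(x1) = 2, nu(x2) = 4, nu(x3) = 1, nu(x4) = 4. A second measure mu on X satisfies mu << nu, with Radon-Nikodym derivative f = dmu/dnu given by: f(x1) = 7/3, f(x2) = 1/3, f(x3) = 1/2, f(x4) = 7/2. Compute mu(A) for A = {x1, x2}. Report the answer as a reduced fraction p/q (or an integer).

By the defining property of the Radon-Nikodym derivative, for every measurable set A,
  mu(A) = integral_A f dnu.
Since nu is a discrete measure concentrated on the atoms of X, the integral over A reduces to the sum
  mu(A) = sum_{x in A} f(x) * nu({x}).
Computing each term:
  x1: f(x1) * nu(x1) = 7/3 * 2 = 14/3.
  x2: f(x2) * nu(x2) = 1/3 * 4 = 4/3.
Summing: mu(A) = 14/3 + 4/3 = 6.

6


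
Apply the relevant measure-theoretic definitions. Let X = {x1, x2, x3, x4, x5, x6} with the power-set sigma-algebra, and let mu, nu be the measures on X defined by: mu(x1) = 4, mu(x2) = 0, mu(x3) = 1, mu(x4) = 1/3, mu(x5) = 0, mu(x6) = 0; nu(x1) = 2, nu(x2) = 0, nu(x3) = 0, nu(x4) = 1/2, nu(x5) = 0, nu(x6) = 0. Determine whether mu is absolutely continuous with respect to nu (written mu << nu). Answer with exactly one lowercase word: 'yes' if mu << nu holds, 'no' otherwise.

mu << nu means: every nu-null measurable set is also mu-null; equivalently, for every atom x, if nu({x}) = 0 then mu({x}) = 0.
Checking each atom:
  x1: nu = 2 > 0 -> no constraint.
  x2: nu = 0, mu = 0 -> consistent with mu << nu.
  x3: nu = 0, mu = 1 > 0 -> violates mu << nu.
  x4: nu = 1/2 > 0 -> no constraint.
  x5: nu = 0, mu = 0 -> consistent with mu << nu.
  x6: nu = 0, mu = 0 -> consistent with mu << nu.
The atom(s) x3 violate the condition (nu = 0 but mu > 0). Therefore mu is NOT absolutely continuous w.r.t. nu.

no


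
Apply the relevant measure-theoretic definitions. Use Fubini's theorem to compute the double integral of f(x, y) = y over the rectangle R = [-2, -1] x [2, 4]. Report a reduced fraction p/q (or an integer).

f(x, y) is a tensor product of a function of x and a function of y, and both factors are bounded continuous (hence Lebesgue integrable) on the rectangle, so Fubini's theorem applies:
  integral_R f d(m x m) = (integral_a1^b1 1 dx) * (integral_a2^b2 y dy).
Inner integral in x: integral_{-2}^{-1} 1 dx = ((-1)^1 - (-2)^1)/1
  = 1.
Inner integral in y: integral_{2}^{4} y dy = (4^2 - 2^2)/2
  = 6.
Product: (1) * (6) = 6.

6


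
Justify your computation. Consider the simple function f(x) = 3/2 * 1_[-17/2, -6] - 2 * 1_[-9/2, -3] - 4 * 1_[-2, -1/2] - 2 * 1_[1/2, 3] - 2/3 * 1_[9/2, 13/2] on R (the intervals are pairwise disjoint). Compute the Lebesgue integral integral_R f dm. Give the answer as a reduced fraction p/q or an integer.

For a simple function f = sum_i c_i * 1_{A_i} with disjoint A_i,
  integral f dm = sum_i c_i * m(A_i).
Lengths of the A_i:
  m(A_1) = -6 - (-17/2) = 5/2.
  m(A_2) = -3 - (-9/2) = 3/2.
  m(A_3) = -1/2 - (-2) = 3/2.
  m(A_4) = 3 - 1/2 = 5/2.
  m(A_5) = 13/2 - 9/2 = 2.
Contributions c_i * m(A_i):
  (3/2) * (5/2) = 15/4.
  (-2) * (3/2) = -3.
  (-4) * (3/2) = -6.
  (-2) * (5/2) = -5.
  (-2/3) * (2) = -4/3.
Total: 15/4 - 3 - 6 - 5 - 4/3 = -139/12.

-139/12


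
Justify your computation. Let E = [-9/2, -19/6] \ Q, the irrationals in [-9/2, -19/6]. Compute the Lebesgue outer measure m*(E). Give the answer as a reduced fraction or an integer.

The interval I = [-9/2, -19/6] has m(I) = -19/6 - (-9/2) = 4/3 (endpoints are measure-zero, so open/closed/half-open agree). Write I = (I cap Q) u (I \ Q). The rationals in I are countable, so m*(I cap Q) = 0 (cover each rational by intervals whose total length is arbitrarily small). By countable subadditivity m*(I) <= m*(I cap Q) + m*(I \ Q), hence m*(I \ Q) >= m(I) = 4/3. The reverse inequality m*(I \ Q) <= m*(I) = 4/3 is trivial since (I \ Q) is a subset of I. Therefore m*(I \ Q) = 4/3.

4/3


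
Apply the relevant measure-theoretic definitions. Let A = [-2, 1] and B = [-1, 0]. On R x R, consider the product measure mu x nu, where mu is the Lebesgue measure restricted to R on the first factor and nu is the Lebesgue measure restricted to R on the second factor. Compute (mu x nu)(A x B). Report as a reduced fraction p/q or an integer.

For a measurable rectangle A x B, the product measure satisfies
  (mu x nu)(A x B) = mu(A) * nu(B).
  mu(A) = 3.
  nu(B) = 1.
  (mu x nu)(A x B) = 3 * 1 = 3.

3


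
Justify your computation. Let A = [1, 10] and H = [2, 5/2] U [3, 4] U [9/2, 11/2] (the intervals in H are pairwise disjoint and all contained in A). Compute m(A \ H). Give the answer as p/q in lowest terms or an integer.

The ambient interval has length m(A) = 10 - 1 = 9.
Since the holes are disjoint and sit inside A, by finite additivity
  m(H) = sum_i (b_i - a_i), and m(A \ H) = m(A) - m(H).
Computing the hole measures:
  m(H_1) = 5/2 - 2 = 1/2.
  m(H_2) = 4 - 3 = 1.
  m(H_3) = 11/2 - 9/2 = 1.
Summed: m(H) = 1/2 + 1 + 1 = 5/2.
So m(A \ H) = 9 - 5/2 = 13/2.

13/2


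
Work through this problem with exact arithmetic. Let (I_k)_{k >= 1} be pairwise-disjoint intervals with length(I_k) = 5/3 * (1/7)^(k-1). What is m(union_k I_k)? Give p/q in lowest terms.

By countable additivity of the Lebesgue measure on pairwise disjoint measurable sets,
  m(union_{k >= 1} I_k) = sum_{k >= 1} m(I_k) = sum_{k >= 1} a * r^(k-1),
  with a = 5/3 and r = 1/7.
Since 0 < r = 1/7 < 1, the geometric series converges:
  sum_{k >= 1} a * r^(k-1) = a / (1 - r).
  = 5/3 / (1 - 1/7)
  = 5/3 / (6/7)
  = 35/18.

35/18


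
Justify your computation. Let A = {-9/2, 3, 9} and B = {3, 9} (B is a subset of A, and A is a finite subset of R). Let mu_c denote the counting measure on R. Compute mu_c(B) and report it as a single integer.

Counting measure assigns mu_c(E) = |E| (number of elements) when E is finite.
B has 2 element(s), so mu_c(B) = 2.

2


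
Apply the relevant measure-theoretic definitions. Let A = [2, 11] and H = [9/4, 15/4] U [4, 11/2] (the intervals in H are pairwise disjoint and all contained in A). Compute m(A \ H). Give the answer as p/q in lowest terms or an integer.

The ambient interval has length m(A) = 11 - 2 = 9.
Since the holes are disjoint and sit inside A, by finite additivity
  m(H) = sum_i (b_i - a_i), and m(A \ H) = m(A) - m(H).
Computing the hole measures:
  m(H_1) = 15/4 - 9/4 = 3/2.
  m(H_2) = 11/2 - 4 = 3/2.
Summed: m(H) = 3/2 + 3/2 = 3.
So m(A \ H) = 9 - 3 = 6.

6


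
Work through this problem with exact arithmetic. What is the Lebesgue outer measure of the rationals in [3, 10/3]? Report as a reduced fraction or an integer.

The set Q cap [3, 10/3] is countable (a subset of the countable set Q). Lebesgue outer measure of any countable set is 0: each singleton {q} has m*({q}) = 0, and by countable subadditivity m*(union_k {q_k}) <= sum_k m*({q_k}) = sum_k 0 = 0. The reverse inequality m*(E) >= 0 is automatic. So m*(Q cap [3, 10/3]) = 0.

0


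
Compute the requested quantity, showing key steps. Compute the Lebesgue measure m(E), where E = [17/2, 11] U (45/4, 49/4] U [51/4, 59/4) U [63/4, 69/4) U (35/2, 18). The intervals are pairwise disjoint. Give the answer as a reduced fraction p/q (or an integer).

For pairwise disjoint intervals, m(union_i I_i) = sum_i m(I_i),
and m is invariant under swapping open/closed endpoints (single points have measure 0).
So m(E) = sum_i (b_i - a_i).
  I_1 has length 11 - 17/2 = 5/2.
  I_2 has length 49/4 - 45/4 = 1.
  I_3 has length 59/4 - 51/4 = 2.
  I_4 has length 69/4 - 63/4 = 3/2.
  I_5 has length 18 - 35/2 = 1/2.
Summing:
  m(E) = 5/2 + 1 + 2 + 3/2 + 1/2 = 15/2.

15/2


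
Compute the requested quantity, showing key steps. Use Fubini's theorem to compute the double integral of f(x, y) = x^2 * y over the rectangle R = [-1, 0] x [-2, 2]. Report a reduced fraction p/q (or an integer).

f(x, y) is a tensor product of a function of x and a function of y, and both factors are bounded continuous (hence Lebesgue integrable) on the rectangle, so Fubini's theorem applies:
  integral_R f d(m x m) = (integral_a1^b1 x^2 dx) * (integral_a2^b2 y dy).
Inner integral in x: integral_{-1}^{0} x^2 dx = (0^3 - (-1)^3)/3
  = 1/3.
Inner integral in y: integral_{-2}^{2} y dy = (2^2 - (-2)^2)/2
  = 0.
Product: (1/3) * (0) = 0.

0


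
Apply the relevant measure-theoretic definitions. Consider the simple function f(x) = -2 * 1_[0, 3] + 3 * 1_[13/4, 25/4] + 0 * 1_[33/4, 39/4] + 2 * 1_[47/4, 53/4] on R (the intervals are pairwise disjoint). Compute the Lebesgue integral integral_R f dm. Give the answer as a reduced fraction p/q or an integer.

For a simple function f = sum_i c_i * 1_{A_i} with disjoint A_i,
  integral f dm = sum_i c_i * m(A_i).
Lengths of the A_i:
  m(A_1) = 3 - 0 = 3.
  m(A_2) = 25/4 - 13/4 = 3.
  m(A_3) = 39/4 - 33/4 = 3/2.
  m(A_4) = 53/4 - 47/4 = 3/2.
Contributions c_i * m(A_i):
  (-2) * (3) = -6.
  (3) * (3) = 9.
  (0) * (3/2) = 0.
  (2) * (3/2) = 3.
Total: -6 + 9 + 0 + 3 = 6.

6


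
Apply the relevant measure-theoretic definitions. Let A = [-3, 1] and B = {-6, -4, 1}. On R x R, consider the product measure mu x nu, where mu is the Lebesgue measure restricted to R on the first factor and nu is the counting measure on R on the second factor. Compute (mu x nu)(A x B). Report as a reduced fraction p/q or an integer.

For a measurable rectangle A x B, the product measure satisfies
  (mu x nu)(A x B) = mu(A) * nu(B).
  mu(A) = 4.
  nu(B) = 3.
  (mu x nu)(A x B) = 4 * 3 = 12.

12


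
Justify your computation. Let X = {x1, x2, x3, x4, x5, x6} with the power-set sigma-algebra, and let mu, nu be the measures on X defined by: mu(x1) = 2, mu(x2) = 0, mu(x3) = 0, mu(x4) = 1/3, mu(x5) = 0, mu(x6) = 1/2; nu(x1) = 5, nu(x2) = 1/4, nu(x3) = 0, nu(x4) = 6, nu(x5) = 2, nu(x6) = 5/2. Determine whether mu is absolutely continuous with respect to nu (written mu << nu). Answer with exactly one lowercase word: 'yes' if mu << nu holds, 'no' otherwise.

mu << nu means: every nu-null measurable set is also mu-null; equivalently, for every atom x, if nu({x}) = 0 then mu({x}) = 0.
Checking each atom:
  x1: nu = 5 > 0 -> no constraint.
  x2: nu = 1/4 > 0 -> no constraint.
  x3: nu = 0, mu = 0 -> consistent with mu << nu.
  x4: nu = 6 > 0 -> no constraint.
  x5: nu = 2 > 0 -> no constraint.
  x6: nu = 5/2 > 0 -> no constraint.
No atom violates the condition. Therefore mu << nu.

yes


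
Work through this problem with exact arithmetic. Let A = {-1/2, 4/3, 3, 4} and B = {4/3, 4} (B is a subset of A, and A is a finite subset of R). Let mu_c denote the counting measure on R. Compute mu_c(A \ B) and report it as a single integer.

Counting measure assigns mu_c(E) = |E| (number of elements) when E is finite. For B subset A, A \ B is the set of elements of A not in B, so |A \ B| = |A| - |B|.
|A| = 4, |B| = 2, so mu_c(A \ B) = 4 - 2 = 2.

2


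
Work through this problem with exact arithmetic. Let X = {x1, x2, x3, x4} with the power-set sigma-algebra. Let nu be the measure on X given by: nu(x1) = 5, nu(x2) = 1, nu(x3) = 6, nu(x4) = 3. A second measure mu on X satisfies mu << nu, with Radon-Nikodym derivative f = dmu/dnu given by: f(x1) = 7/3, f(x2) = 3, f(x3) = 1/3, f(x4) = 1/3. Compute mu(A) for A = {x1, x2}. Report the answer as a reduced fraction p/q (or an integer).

By the defining property of the Radon-Nikodym derivative, for every measurable set A,
  mu(A) = integral_A f dnu.
Since nu is a discrete measure concentrated on the atoms of X, the integral over A reduces to the sum
  mu(A) = sum_{x in A} f(x) * nu({x}).
Computing each term:
  x1: f(x1) * nu(x1) = 7/3 * 5 = 35/3.
  x2: f(x2) * nu(x2) = 3 * 1 = 3.
Summing: mu(A) = 35/3 + 3 = 44/3.

44/3


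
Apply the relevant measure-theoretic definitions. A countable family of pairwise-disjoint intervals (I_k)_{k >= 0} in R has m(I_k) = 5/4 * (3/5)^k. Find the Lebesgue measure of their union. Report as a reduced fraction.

By countable additivity of the Lebesgue measure on pairwise disjoint measurable sets,
  m(union_{k >= 0} I_k) = sum_{k >= 0} m(I_k) = sum_{k >= 0} a * r^k,
  with a = 5/4 and r = 3/5.
Since 0 < r = 3/5 < 1, the geometric series converges:
  sum_{k >= 0} a * r^k = a / (1 - r).
  = 5/4 / (1 - 3/5)
  = 5/4 / (2/5)
  = 25/8.

25/8


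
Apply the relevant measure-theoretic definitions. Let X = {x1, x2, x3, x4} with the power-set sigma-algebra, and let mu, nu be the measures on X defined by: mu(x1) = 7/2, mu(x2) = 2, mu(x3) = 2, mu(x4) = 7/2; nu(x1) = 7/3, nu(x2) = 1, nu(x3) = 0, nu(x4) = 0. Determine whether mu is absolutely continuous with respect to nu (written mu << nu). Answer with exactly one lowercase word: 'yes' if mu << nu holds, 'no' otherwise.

mu << nu means: every nu-null measurable set is also mu-null; equivalently, for every atom x, if nu({x}) = 0 then mu({x}) = 0.
Checking each atom:
  x1: nu = 7/3 > 0 -> no constraint.
  x2: nu = 1 > 0 -> no constraint.
  x3: nu = 0, mu = 2 > 0 -> violates mu << nu.
  x4: nu = 0, mu = 7/2 > 0 -> violates mu << nu.
The atom(s) x3, x4 violate the condition (nu = 0 but mu > 0). Therefore mu is NOT absolutely continuous w.r.t. nu.

no


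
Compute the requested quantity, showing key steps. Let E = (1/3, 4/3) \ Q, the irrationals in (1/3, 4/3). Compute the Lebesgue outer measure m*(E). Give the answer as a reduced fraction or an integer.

The interval I = (1/3, 4/3) has m(I) = 4/3 - 1/3 = 1 (endpoints are measure-zero, so open/closed/half-open agree). Write I = (I cap Q) u (I \ Q). The rationals in I are countable, so m*(I cap Q) = 0 (cover each rational by intervals whose total length is arbitrarily small). By countable subadditivity m*(I) <= m*(I cap Q) + m*(I \ Q), hence m*(I \ Q) >= m(I) = 1. The reverse inequality m*(I \ Q) <= m*(I) = 1 is trivial since (I \ Q) is a subset of I. Therefore m*(I \ Q) = 1.

1
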